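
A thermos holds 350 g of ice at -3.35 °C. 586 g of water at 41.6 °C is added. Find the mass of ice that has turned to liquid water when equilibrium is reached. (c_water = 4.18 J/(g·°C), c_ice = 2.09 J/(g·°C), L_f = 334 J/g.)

Heat available from the water dropping to 0 °C: 586·4.18·41.6 = 101898 J.
Of that, 350·2.09·3.35 = 2450.5 J goes to bring the ice to 0 °C, leaving 99448 J.
Fully melting the ice requires m_ice L_f = 350·334 = 116900 J.
99448 J < 116900 J, so only part of the ice melts and the system sits at 0 °C.
m_melt = 99448 / L_f = 297.7 g.

m_melted ≈ 298 g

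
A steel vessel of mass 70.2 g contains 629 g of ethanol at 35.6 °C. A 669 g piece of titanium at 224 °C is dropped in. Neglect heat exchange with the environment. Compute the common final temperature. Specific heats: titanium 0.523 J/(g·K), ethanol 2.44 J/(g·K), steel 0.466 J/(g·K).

T_f ≈ 70.0 °C

Conservation of energy gives ΣQ = 0:
669×0.523×(T − 224) + 629×2.44×(T − 35.6) + 70.2×0.466×(T − 35.6) = 0
349.89(T − 224) + 1534.8(T − 35.6) + 32.71(T − 35.6) = 0
(349.89 + 1534.8 + 32.71) T = 349.89×224 + 1534.8×35.6 + 32.71×35.6
T = 134177/1917.4 ≈ 69.98 °C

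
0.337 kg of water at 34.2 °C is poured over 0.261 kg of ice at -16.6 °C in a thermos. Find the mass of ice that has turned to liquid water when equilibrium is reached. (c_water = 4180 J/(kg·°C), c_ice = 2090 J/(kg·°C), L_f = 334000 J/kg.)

m_melted ≈ 0.117 kg

Water can give up m c ΔT = 0.337·4180·34.2 = 48176 J before reaching 0 °C.
Warming the ice to 0 °C takes 0.261·2090·16.6 = 9055.1 J, leaving 39121 J for melting.
Fully melting the ice requires m_ice L_f = 0.261·334000 = 87174 J.
That's not enough to melt it all — equilibrium is at 0 °C with ice remaining.
m_melted·334000 = 39121  ⇒  m_melted ≈ 0.1171 kg.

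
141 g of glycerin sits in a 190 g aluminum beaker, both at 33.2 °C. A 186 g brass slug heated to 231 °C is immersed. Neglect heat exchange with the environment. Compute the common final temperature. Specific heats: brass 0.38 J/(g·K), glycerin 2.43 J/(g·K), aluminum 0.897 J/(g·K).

T_f ≈ 57.1 °C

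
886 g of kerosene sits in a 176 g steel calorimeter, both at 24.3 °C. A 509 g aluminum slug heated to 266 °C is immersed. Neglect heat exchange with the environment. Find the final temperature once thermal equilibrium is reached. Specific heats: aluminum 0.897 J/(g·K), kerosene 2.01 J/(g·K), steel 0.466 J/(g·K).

Energy conservation, ΣQ = 0:
509*0.897*(T − 266) + 886*2.01*(T − 24.3) + 176*0.466*(T − 24.3) = 0
(456.57 + 1780.9 + 82.02) T = 456.57*266 + 1780.9*24.3 + 82.02*24.3
T ≈ 71.88 °C

T_f ≈ 71.9 °C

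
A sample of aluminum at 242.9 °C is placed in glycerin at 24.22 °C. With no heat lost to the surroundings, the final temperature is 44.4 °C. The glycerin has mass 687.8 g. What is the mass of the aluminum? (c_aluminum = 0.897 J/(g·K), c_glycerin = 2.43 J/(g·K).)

m ≈ 189 g

Heat lost by the aluminum = heat gained by the glycerin:
m×0.897×(242.9 − 44.4) = 687.8×2.43×(44.4 − 24.22)
178.05 m = 33728  ⇒  m ≈ 189.4 g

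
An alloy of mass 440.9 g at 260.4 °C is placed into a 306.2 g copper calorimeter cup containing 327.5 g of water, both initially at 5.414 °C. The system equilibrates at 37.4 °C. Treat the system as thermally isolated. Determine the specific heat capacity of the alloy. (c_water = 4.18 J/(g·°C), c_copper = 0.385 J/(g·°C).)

Energy conservation, ΣQ = 0:
440.9×c×(37.4 − 260.4) + 327.5×4.18×(37.4 − 5.414) + 306.2×0.385×(37.4 − 5.414) = 0
-98321 c = -47558
c = -47558/-98321 ≈ 0.4837 J/(g·°C)

c ≈ 0.484 J/(g·°C)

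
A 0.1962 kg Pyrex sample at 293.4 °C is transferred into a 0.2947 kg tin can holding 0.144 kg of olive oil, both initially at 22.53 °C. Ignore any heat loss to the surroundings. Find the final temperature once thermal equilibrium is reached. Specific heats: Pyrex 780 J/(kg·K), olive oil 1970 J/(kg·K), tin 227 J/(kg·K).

T_f ≈ 104.8 °C

Taking heat into each body as positive, Σ m c ΔT = 0:
0.1962*780*(T − 293.4) + 0.144*1970*(T − 22.53) + 0.2947*227*(T − 22.53) = 0
503.61 T = 52799
T ≈ 104.84 °C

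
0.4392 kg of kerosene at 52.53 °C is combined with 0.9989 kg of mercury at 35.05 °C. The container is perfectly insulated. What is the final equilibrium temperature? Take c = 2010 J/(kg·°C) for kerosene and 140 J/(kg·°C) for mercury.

T_f ≈ 50.1 °C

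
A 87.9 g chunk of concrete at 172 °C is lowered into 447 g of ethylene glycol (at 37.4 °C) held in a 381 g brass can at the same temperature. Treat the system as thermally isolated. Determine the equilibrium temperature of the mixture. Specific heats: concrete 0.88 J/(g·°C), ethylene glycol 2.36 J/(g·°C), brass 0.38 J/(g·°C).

T_f ≈ 45.6 °C

With ΣQ=0 the equilibrium temperature is the m·c-weighted mean:
T_f = (77.35×172 + 1054.9×37.4 + 144.78×37.4) / (77.35 + 1054.9 + 144.78)
    = 58173 / 1277.1 ≈ 45.55 °C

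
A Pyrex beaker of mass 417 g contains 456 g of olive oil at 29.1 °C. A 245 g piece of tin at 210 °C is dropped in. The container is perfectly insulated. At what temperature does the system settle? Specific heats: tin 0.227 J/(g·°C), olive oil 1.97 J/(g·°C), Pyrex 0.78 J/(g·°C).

T_f ≈ 37.0 °C

Heat gained plus heat lost sum to zero:
245*0.227*(T − 210) + 456*1.97*(T − 29.1) + 417*0.78*(T − 29.1) = 0
1279.2 T = 47285
T ≈ 36.96 °C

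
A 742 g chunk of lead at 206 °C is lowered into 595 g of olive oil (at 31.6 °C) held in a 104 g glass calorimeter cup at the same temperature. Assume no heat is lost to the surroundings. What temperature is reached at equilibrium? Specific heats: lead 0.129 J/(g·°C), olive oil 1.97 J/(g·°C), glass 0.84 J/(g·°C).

T_f ≈ 43.9 °C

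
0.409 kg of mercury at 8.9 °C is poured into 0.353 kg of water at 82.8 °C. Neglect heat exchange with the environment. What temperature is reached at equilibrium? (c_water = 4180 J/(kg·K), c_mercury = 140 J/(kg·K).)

|Q_water| = |Q_mercury|:
0.353×4180×(82.8 − T) = 0.409×140×(T − 8.9)
1475.5(82.8 − T) = 57.26(T − 8.9)
1532.8 T = 122684  ⇒  T ≈ 80.04 °C

T_f ≈ 80.0 °C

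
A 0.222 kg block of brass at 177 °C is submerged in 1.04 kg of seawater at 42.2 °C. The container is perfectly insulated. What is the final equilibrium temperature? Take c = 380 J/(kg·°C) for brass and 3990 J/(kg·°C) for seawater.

T_f ≈ 44.9 °C

Setting the total heat transfer to zero:
0.222*380*(T − 177) + 1.04*3990*(T − 42.2) = 0
4234 T = 190045
T = 190045 / 4234 = 44.9 °C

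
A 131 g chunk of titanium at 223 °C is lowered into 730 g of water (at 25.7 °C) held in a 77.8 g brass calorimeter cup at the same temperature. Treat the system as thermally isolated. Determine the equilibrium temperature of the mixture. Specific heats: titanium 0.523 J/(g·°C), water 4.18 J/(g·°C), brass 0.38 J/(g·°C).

T_f ≈ 30.0 °C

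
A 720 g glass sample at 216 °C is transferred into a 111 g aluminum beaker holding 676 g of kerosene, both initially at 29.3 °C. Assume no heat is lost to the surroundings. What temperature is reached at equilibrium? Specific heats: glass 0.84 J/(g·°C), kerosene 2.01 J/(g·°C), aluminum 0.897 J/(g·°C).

Energy conservation, ΣQ = 0:
720*0.84*(T − 216) + 676*2.01*(T − 29.3) + 111*0.897*(T − 29.3) = 0
2063.1 T = 173366
T = 173366/2063.1 ≈ 84.03 °C

T_f ≈ 84.0 °C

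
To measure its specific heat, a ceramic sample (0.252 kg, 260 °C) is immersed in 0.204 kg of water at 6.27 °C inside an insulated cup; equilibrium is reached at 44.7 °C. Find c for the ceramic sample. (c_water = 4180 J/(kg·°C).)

Heat gained plus heat lost sum to zero:
0.252×c×(44.7 − 260) + 0.204×4180×(44.7 − 6.27) = 0
-54.26 c = -32770
c = -32770/-54.26 ≈ 604 J/(kg·°C)

c ≈ 604 J/(kg·°C)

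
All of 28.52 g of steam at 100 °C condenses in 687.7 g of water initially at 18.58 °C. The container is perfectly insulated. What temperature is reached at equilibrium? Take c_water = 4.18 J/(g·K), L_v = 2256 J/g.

T_f ≈ 43.3 °C

Sum of m c ΔT and latent-heat terms is zero:
steam→water at 100 °C releases m L_v = 28.52×2256 = 64341; condensed water 100 °C→T: 119.21(T − 100); original water: 2874.6(T − 18.58)
2993.8 T = 64341 + 11921 + 53410 = 129672
T ≈ 43.31 °C — below 100 °C, confirming all the steam condensed.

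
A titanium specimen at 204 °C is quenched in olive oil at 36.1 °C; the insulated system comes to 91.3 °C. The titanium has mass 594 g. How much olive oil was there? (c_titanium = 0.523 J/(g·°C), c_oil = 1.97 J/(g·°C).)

m ≈ 322 g

Setting the total heat transfer to zero:
594·0.523·(91.3 − 204) + m·1.97·(91.3 − 36.1) = 0
108.74 m = 35012
m = 35012/108.74 ≈ 322 g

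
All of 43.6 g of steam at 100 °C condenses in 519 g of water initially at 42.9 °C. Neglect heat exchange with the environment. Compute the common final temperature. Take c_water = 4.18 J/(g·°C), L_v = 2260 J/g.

T_f ≈ 89.2 °C

Heat gained plus heat lost sum to zero:
steam→water at 100 °C releases m L_v = 43.6×2260 = 98536; condensed water 100 °C→T: 182.25(T − 100); water warms: 519×4.18×(T − 42.9) = 2169.4(T − 42.9)
2351.7 T = 98536 + 18225 + 93068 = 209829
T ≈ 89.23 °C, under the boiling point, so the assumption holds.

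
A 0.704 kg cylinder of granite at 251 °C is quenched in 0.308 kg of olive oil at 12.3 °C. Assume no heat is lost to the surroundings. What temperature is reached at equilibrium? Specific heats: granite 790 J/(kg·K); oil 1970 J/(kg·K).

T_f ≈ 126.5 °C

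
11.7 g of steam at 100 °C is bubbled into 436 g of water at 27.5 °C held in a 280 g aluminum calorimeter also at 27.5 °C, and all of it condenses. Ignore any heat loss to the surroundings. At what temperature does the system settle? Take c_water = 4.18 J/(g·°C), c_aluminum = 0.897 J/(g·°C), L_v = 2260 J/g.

T_f ≈ 41.6 °C

Energy conservation, ΣQ = 0:
latent heat released on condensation: 11.7·2260 = 26442; condensed water 100 °C→T: 48.91(T − 100); original water: 1822.5(T − 27.5); cup: 251.16(T − 27.5)
2122.5 T = 26442 + 4890.6 + 57025 = 88358
T ≈ 41.63 °C (< 100 °C, so full condensation is consistent).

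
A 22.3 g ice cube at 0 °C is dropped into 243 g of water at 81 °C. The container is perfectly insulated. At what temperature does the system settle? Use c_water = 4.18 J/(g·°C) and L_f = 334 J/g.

T_f ≈ 67.5 °C

Energy balance with sensible and latent terms:
melt ice: 22.3×334 = 7448.2; warm the meltwater: 93.21 T; water: 1015.7(T − 81)
1109 T = 82275 − 7448.2 = 74827
T ≈ 67.48 °C — above 0 °C, consistent with complete melting.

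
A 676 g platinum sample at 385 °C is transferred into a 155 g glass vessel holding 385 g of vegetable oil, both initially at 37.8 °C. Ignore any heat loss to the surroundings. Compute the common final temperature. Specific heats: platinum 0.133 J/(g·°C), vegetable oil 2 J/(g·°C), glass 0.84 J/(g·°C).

T_f ≈ 69.3 °C

Let T be the final temperature. ΣQ_i = 0:
676*0.133*(T − 385) + 385*2*(T − 37.8) + 155*0.84*(T − 37.8) = 0
89.91(T − 385) + 770(T − 37.8) + 130.2(T − 37.8) = 0
990.11 T = 68642
T = 68642/990.11 ≈ 69.33 °C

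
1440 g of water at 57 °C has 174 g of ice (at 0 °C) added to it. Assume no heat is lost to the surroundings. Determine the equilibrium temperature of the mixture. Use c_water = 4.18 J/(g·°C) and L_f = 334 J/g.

T_f ≈ 42.2 °C

Energy conservation, ΣQ = 0:
melt ice: 174·334 = 58116; warm the meltwater: 727.32 T; water cools: 1440·4.18·(T − 57) = 6019.2(T − 57)
6746.5 T = 343094 − 58116 = 284978
T ≈ 42.24 °C (positive, so assuming full melt was valid).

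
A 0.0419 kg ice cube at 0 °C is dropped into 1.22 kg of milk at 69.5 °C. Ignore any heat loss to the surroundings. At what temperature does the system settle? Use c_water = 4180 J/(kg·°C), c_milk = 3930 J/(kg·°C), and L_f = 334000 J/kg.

T_f ≈ 64.2 °C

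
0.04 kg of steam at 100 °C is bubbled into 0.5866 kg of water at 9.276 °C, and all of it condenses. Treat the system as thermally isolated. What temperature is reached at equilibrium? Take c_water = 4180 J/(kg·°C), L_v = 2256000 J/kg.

T_f ≈ 49.5 °C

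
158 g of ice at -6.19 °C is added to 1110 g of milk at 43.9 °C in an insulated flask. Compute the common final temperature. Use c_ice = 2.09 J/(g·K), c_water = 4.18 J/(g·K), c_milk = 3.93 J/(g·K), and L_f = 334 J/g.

T_f ≈ 27.2 °C

Heat gained plus heat lost sum to zero:
ice -6.19→0 °C: 158×2.09×6.19 = 2044.1; melt ice: 158×334 = 52772; meltwater 0→T: 158×4.18×T = 660.44 T; milk: 4362.3(T − 43.9)
5022.7 T = 191505 − 54816 = 136689
T ≈ 27.21 °C. Since T > 0 °C, the all-ice-melts assumption holds.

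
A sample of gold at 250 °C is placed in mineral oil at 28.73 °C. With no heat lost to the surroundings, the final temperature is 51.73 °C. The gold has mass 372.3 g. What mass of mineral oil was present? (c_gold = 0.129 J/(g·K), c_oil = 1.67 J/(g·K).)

m ≈ 248 g

Heat lost by the gold = heat gained by the oil:
372.3×0.129×(250 − 51.73) = m×1.67×(51.73 − 28.73)
38.41 m = 9522.3  ⇒  m ≈ 247.9 g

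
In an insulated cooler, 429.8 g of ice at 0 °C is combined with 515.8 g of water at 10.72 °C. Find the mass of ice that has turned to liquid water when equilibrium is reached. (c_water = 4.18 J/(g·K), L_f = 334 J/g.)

m_melted ≈ 69.2 g

Heat available from the water dropping to 0 °C: 515.8×4.18×10.72 = 23113 J.
To melt every bit of ice: 429.8×334 = 143553 J.
That's not enough to melt it all — equilibrium is at 0 °C with ice remaining.
m_melted×334 = 23113  ⇒  m_melted ≈ 69.2 g.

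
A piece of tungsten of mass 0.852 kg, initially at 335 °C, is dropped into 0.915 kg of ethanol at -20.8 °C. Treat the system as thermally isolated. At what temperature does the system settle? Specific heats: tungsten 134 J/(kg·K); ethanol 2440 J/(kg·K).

|Q_tungsten| = |Q_ethanol|:
0.852×134×(335 − T) = 0.915×2440×(T − (-20.8))
114.17(335 − T) = 2232.6(T − (-20.8))
2346.8 T = -8191.8  ⇒  T ≈ -3.49 °C

T_f ≈ -3.5 °C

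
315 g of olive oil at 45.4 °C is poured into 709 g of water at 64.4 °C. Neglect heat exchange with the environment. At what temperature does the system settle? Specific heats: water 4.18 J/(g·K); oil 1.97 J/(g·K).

T_f ≈ 61.1 °C

Energy conservation, ΣQ = 0:
709×4.18×(T − 64.4) + 315×1.97×(T − 45.4) = 0
(2963.6 + 620.55) T = 2963.6×64.4 + 620.55×45.4
T = 219030 / 3584.2 = 61.1 °C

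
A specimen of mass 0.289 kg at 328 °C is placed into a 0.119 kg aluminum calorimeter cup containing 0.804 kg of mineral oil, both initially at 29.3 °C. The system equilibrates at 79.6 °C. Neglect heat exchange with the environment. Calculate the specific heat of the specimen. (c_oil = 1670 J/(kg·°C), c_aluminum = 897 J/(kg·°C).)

c ≈ 1020 J/(kg·°C)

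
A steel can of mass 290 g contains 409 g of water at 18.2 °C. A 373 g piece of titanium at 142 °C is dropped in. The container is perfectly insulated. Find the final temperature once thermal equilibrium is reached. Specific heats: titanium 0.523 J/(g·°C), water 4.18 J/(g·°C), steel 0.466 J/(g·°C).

T_f ≈ 30.0 °C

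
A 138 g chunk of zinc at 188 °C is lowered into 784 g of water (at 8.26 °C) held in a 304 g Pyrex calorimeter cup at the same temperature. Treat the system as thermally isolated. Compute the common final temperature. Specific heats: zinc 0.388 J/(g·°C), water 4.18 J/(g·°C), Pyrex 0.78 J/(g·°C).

T_f ≈ 11.0 °C

Net heat exchanged in the isolated system is zero:
138*0.388*(T − 188) + 784*4.18*(T − 8.26) + 304*0.78*(T − 8.26) = 0
3567.8 T = 39094
T = 39094 / 3567.8 = 11 °C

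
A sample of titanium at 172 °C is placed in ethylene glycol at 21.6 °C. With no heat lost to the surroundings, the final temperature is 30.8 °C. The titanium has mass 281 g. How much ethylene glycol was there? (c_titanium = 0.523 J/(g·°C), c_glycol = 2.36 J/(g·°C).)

m ≈ 956 g

|Q_titanium| = |Q_glycol|:
281·0.523·(172 − 30.8) = m·2.36·(30.8 − 21.6)
21.71 m = 20751  ⇒  m ≈ 955.7 g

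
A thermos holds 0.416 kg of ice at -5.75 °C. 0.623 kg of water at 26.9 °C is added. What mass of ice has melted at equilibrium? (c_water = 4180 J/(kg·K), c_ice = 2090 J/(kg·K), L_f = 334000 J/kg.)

m_melted ≈ 0.195 kg

Water can give up m c ΔT = 0.623×4180×26.9 = 70051 J before reaching 0 °C.
Warming the ice to 0 °C takes 0.416×2090×5.75 = 4999.3 J, leaving 65052 J for melting.
Melting all 0.416 kg of ice would need 0.416×334000 = 138944 J.
65052 J < 138944 J, so only part of the ice melts and the system sits at 0 °C.
m_melted×334000 = 65052  ⇒  m_melted ≈ 0.1948 kg.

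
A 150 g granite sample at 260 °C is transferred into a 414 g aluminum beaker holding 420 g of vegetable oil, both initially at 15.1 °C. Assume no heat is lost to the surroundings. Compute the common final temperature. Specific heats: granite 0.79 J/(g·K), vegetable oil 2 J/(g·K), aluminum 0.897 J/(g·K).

T_f ≈ 36.9 °C

Conservation of energy gives ΣQ = 0:
150·0.79·(T − 260) + 420·2·(T − 15.1) + 414·0.897·(T − 15.1) = 0
118.5(T − 260) + 840(T − 15.1) + 371.36(T − 15.1) = 0
(118.5 + 840 + 371.36) T = 118.5·260 + 840·15.1 + 371.36·15.1
T = 49102 / 1329.9 = 36.9 °C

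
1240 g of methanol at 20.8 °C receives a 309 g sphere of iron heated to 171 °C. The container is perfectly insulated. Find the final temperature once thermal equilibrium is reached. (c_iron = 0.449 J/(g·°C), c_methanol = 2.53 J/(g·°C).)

T_f ≈ 27.2 °C

Heat lost by the iron equals heat gained by the methanol:
309·0.449·(171 − T) = 1240·2.53·(T − 20.8)
138.74(171 − T) = 3137.2(T − 20.8)
3275.9 T = 88978  ⇒  T ≈ 27.16 °C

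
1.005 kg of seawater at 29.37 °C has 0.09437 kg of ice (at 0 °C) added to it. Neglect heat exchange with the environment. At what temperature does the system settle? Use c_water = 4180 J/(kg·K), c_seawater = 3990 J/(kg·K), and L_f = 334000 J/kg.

T_f ≈ 19.6 °C

Energy balance with sensible and latent terms:
latent heat to melt: 0.09437×334000 = 31520
  meltwater 0→T: 0.09437×4180×T = 394.47 T
  seawater cools: 1.005×3990×(T − 29.37) = 4009.9(T − 29.37)
4404.4 T = 117772 − 31520 = 86253
T ≈ 19.58 °C — above 0 °C, consistent with complete melting.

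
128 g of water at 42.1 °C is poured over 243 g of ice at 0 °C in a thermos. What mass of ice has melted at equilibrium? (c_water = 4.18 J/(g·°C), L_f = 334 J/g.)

Cooling the water to 0 °C releases 128×4.18×42.1 = 22525 J.
To melt every bit of ice: 243×334 = 81162 J.
22525 J < 81162 J, so only part of the ice melts and the system sits at 0 °C.
m_melt = 22525 / L_f = 67.44 g.

m_melted ≈ 67.4 g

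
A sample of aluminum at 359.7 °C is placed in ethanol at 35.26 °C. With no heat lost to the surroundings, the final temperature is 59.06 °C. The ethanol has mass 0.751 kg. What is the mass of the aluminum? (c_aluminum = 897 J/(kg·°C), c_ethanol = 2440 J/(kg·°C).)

m ≈ 0.162 kg

Energy conservation, ΣQ = 0:
m·897·(59.06 − 359.7) + 0.751·2440·(59.06 − 35.26) = 0
-269674 m = -43612
m = -43612/-269674 ≈ 0.1617 kg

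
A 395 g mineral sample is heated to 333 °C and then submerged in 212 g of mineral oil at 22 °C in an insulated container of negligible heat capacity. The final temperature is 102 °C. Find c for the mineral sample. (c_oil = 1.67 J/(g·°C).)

c ≈ 0.31 J/(g·°C)

Heat lost by the mineral sample = heat gained by the oil:
395×c×(333 − 102) = 212×1.67×(102 − 22)
91245 c = 28323  ⇒  c ≈ 0.3104 J/(g·°C)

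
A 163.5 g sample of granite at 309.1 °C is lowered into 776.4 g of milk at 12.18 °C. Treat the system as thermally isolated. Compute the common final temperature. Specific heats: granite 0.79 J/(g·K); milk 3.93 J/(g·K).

T_f ≈ 24.2 °C

Heat lost by the granite equals heat gained by the milk:
163.5·0.79·(309.1 − T) = 776.4·3.93·(T − 12.18)
129.16(309.1 − T) = 3051.3(T − 12.18)
3180.4 T = 77089  ⇒  T ≈ 24.24 °C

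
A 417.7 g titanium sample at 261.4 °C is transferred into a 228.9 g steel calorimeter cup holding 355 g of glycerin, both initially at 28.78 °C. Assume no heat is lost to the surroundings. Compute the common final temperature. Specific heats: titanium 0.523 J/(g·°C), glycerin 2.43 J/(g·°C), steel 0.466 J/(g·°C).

Setting the total heat transfer to zero:
417.7·0.523·(T − 261.4) + 355·2.43·(T − 28.78) + 228.9·0.466·(T − 28.78) = 0
218.46(T − 261.4) + 862.65(T − 28.78) + 106.67(T − 28.78) = 0
1187.8 T = 85002
T = 85002 / 1187.8 = 71.6 °C

T_f ≈ 71.6 °C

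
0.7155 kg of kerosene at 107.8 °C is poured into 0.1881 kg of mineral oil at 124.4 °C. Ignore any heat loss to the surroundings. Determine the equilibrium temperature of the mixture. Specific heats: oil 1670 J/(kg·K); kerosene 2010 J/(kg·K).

|Q_oil| = |Q_kerosene|:
0.1881·1670·(124.4 − T) = 0.7155·2010·(T − 107.8)
314.13(124.4 − T) = 1438.2(T − 107.8)
1752.3 T = 194111  ⇒  T ≈ 110.78 °C

T_f ≈ 110.8 °C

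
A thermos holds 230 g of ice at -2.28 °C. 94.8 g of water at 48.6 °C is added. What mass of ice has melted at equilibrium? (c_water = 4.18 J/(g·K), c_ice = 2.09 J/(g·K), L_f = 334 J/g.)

m_melted ≈ 54.4 g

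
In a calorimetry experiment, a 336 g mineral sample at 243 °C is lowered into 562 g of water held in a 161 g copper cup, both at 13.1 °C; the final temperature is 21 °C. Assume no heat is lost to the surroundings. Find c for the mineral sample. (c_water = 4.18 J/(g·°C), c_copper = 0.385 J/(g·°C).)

Setting the total heat transfer to zero:
336·c·(21 − 243) + 562·4.18·(21 − 13.1) + 161·0.385·(21 − 13.1) = 0
-74592 c = -19048
c = -19048/-74592 ≈ 0.2554 J/(g·°C)

c ≈ 0.255 J/(g·°C)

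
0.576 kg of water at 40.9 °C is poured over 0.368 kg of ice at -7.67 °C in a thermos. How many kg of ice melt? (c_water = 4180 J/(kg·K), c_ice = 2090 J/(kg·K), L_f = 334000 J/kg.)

Water can give up m c ΔT = 0.576·4180·40.9 = 98474 J before reaching 0 °C.
Warming the ice to 0 °C takes 0.368·2090·7.67 = 5899.2 J, leaving 92575 J for melting.
Fully melting the ice requires m_ice L_f = 0.368·334000 = 122912 J.
That's not enough to melt it all — equilibrium is at 0 °C with ice remaining.
Mass melted = 92575/334000 ≈ 0.2772 kg.

m_melted ≈ 0.277 kg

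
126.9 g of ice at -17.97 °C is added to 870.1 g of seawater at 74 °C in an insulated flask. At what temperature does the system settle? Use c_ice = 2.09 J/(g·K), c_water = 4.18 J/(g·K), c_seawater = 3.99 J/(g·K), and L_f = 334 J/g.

T_f ≈ 52.4 °C

Setting the total heat transfer to zero:
ice -17.97→0 °C: 126.9×2.09×17.97 = 4766; fusion: m_ice L_f = 126.9×334 = 42385; meltwater 0→T: 126.9×4.18×T = 530.44 T; seawater: 3471.7(T − 74)
4002.1 T = 256906 − 47151 = 209755
T ≈ 52.41 °C — above 0 °C, consistent with complete melting.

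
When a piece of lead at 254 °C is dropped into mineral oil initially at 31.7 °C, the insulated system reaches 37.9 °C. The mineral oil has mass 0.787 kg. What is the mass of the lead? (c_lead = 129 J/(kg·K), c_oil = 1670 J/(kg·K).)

m ≈ 0.292 kg

Heat lost by the lead = heat gained by the oil:
m·129·(254 − 37.9) = 0.787·1670·(37.9 − 31.7)
27877 m = 8148.6  ⇒  m ≈ 0.2923 kg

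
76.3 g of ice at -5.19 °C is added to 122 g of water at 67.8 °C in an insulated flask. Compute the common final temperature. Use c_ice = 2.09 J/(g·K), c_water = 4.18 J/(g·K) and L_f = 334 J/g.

T_f ≈ 10.0 °C

Let T be the final temperature. ΣQ_i = 0:
ice -5.19→0 °C: 76.3×2.09×5.19 = 827.63
  latent heat to melt: 76.3×334 = 25484
  meltwater 0→T: 76.3×4.18×T = 318.93 T
  water cools: 122×4.18×(T − 67.8) = 509.96(T − 67.8)
828.89 T = 34575 − 26312 = 8263.5
T ≈ 9.97 °C — above 0 °C, consistent with complete melting.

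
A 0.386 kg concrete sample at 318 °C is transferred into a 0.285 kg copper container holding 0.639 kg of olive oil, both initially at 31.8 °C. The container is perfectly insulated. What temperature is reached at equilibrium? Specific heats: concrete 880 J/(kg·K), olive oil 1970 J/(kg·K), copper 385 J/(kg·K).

T_f ≈ 88.7 °C

Taking heat into each body as positive, Σ m c ΔT = 0:
0.386·880·(T − 318) + 0.639·1970·(T − 31.8) + 0.285·385·(T − 31.8) = 0
1708.2 T = 151538
T = 151538/1708.2 ≈ 88.71 °C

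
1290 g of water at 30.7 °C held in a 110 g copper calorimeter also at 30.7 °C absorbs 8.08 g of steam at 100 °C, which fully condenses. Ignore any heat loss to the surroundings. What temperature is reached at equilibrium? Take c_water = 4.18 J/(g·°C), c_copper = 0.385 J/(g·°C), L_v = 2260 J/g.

T_f ≈ 34.5 °C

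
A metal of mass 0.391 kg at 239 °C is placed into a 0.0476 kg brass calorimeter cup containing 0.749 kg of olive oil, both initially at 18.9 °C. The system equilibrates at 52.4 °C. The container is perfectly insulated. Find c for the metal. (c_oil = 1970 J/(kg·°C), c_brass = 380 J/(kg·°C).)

c ≈ 686 J/(kg·°C)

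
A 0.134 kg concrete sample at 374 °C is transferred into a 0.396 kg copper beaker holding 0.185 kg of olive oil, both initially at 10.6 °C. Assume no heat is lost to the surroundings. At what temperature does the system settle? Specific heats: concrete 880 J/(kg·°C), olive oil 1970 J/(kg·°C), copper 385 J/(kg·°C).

T_f ≈ 78.1 °C

T_f = Σ m_i c_i T_i / Σ m_i c_i:
T_f = (117.92·374 + 364.45·10.6 + 152.46·10.6) / (117.92 + 364.45 + 152.46)
    = 49581 / 634.83 ≈ 78.10 °C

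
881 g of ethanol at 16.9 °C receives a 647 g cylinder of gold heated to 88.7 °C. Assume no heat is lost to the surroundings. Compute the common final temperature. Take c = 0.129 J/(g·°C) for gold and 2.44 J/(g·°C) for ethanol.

Heat lost by the gold equals heat gained by the ethanol:
647×0.129×(88.7 − T) = 881×2.44×(T − 16.9)
83.46(88.7 − T) = 2149.6(T − 16.9)
2233.1 T = 43732  ⇒  T ≈ 19.58 °C

T_f ≈ 19.6 °C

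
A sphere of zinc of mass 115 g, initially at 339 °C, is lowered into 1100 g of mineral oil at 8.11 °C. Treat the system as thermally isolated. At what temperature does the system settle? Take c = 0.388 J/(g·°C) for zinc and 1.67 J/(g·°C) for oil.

Heat lost by the zinc equals heat gained by the oil:
115×0.388×(339 − T) = 1100×1.67×(T − 8.11)
44.62(339 − T) = 1837(T − 8.11)
1881.6 T = 30024  ⇒  T ≈ 15.96 °C

T_f ≈ 16.0 °C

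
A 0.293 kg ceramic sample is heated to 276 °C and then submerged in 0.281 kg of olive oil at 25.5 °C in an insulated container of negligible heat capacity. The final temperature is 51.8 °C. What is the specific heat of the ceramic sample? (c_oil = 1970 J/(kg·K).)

Energy conservation, ΣQ = 0:
0.293·c·(51.8 − 276) + 0.281·1970·(51.8 − 25.5) = 0
-65.69 c = -14559
c = -14559/-65.69 ≈ 221.6 J/(kg·K)

c ≈ 222 J/(kg·K)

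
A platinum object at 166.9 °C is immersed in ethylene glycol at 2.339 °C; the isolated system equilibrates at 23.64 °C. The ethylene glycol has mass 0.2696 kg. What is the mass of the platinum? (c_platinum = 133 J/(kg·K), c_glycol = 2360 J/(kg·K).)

m ≈ 0.711 kg

Heat lost by the platinum = heat gained by the glycol:
m×133×(166.9 − 23.64) = 0.2696×2360×(23.64 − 2.339)
19054 m = 13553  ⇒  m ≈ 0.7113 kg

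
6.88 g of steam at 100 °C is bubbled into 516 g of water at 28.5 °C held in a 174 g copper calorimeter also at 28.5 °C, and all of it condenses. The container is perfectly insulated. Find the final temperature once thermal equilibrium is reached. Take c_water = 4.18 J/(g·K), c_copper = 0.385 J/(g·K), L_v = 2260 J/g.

T_f ≈ 36.3 °C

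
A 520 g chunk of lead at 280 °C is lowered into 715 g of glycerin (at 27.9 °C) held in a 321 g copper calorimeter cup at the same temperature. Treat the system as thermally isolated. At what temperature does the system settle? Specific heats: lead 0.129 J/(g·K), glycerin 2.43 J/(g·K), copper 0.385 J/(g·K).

T_f ≈ 36.7 °C

Energy conservation, ΣQ = 0:
520×0.129×(T − 280) + 715×2.43×(T − 27.9) + 321×0.385×(T − 27.9) = 0
67.08(T − 280) + 1737.5(T − 27.9) + 123.59(T − 27.9) = 0
1928.1 T = 70705
T = 70705/1928.1 ≈ 36.67 °C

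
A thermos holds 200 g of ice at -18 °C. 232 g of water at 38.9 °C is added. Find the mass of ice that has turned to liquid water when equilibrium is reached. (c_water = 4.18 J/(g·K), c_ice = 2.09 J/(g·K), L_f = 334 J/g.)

m_melted ≈ 90.4 g

Water can give up m c ΔT = 232·4.18·38.9 = 37724 J before reaching 0 °C.
Warming the ice to 0 °C takes 200·2.09·18 = 7524 J, leaving 30200 J for melting.
Melting all 200 g of ice would need 200·334 = 66800 J.
That's not enough to melt it all — equilibrium is at 0 °C with ice remaining.
Mass melted = 30200/334 ≈ 90.42 g.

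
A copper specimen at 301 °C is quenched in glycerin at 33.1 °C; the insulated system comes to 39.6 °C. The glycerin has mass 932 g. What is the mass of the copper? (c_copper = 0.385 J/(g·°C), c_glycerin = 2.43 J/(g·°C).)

|Q_copper| = |Q_glycerin|:
m×0.385×(301 − 39.6) = 932×2.43×(39.6 − 33.1)
100.64 m = 14721  ⇒  m ≈ 146.3 g

m ≈ 146 g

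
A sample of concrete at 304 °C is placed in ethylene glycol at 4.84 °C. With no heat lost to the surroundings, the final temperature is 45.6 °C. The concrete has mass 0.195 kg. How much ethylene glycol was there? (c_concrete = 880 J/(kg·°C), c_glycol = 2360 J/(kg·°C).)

m ≈ 0.461 kg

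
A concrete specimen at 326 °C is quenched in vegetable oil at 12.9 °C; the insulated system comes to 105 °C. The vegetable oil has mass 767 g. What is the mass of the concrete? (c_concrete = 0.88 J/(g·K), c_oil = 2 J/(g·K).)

m ≈ 726 g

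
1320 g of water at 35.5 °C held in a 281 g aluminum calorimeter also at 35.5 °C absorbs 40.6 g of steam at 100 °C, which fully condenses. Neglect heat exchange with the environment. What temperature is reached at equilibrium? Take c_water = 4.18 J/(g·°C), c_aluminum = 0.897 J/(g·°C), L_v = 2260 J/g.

Net heat exchanged in the isolated system is zero:
steam→water at 100 °C releases m L_v = 40.6·2260 = 91756
  condensed water 100 °C→T: 169.71(T − 100)
  original water: 5517.6(T − 35.5)
  cup: 252.06(T − 35.5)
5939.4 T = 91756 + 16971 + 204823 = 313550
T ≈ 52.79 °C, under the boiling point, so the assumption holds.

T_f ≈ 52.8 °C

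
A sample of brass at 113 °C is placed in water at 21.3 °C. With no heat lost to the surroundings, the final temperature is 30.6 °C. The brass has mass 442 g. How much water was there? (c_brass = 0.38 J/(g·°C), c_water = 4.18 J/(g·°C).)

|Q_brass| = |Q_water|:
442×0.38×(113 − 30.6) = m×4.18×(30.6 − 21.3)
38.87 m = 13840  ⇒  m ≈ 356 g

m ≈ 356 g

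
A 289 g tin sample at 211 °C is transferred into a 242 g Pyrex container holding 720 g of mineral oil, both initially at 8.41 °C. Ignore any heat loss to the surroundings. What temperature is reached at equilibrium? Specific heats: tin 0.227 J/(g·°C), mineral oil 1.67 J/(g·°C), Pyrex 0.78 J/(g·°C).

Taking heat into each body as positive, Σ m c ΔT = 0:
289×0.227×(T − 211) + 720×1.67×(T − 8.41) + 242×0.78×(T − 8.41) = 0
65.6(T − 211) + 1202.4(T − 8.41) + 188.76(T − 8.41) = 0
1456.8 T = 25542
T = 25542 / 1456.8 = 17.5 °C

T_f ≈ 17.5 °C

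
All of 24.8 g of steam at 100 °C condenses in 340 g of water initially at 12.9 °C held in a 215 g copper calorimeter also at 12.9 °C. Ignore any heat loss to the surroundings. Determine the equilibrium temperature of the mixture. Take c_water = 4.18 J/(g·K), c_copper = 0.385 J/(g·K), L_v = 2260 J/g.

Energy balance with sensible and latent terms:
latent heat released on condensation: 24.8·2260 = 56048
  condensed water 100 °C→T: 103.66(T − 100)
  water warms: 340·4.18·(T − 12.9) = 1421.2(T − 12.9)
  copper cup: 215·0.385·(T − 12.9) = 82.78(T − 12.9)
1607.6 T = 56048 + 10366 + 19401 = 85816
T ≈ 53.38 °C — below 100 °C, confirming all the steam condensed.

T_f ≈ 53.4 °C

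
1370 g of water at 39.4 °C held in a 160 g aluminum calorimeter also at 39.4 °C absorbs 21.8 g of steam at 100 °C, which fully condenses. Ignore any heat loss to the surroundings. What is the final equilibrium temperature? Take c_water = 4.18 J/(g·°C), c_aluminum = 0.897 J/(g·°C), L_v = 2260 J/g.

T_f ≈ 48.6 °C

Heat gained plus heat lost sum to zero:
condense steam: −21.8·2260 = −49268; condensate cools 100→T: 21.8·4.18·(T − 100) = 91.12(T − 100); water warms: 1370·4.18·(T − 39.4) = 5726.6(T − 39.4); aluminum cup: 160·0.897·(T − 39.4) = 143.52(T − 39.4)
5961.2 T = 49268 + 9112.4 + 231283 = 289663
T ≈ 48.59 °C — below 100 °C, confirming all the steam condensed.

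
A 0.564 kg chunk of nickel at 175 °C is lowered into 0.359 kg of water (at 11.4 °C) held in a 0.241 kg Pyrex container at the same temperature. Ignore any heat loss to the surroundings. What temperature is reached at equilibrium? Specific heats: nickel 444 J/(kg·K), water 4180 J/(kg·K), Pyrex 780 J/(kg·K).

Setting the total heat transfer to zero:
0.564·444·(T − 175) + 0.359·4180·(T − 11.4) + 0.241·780·(T − 11.4) = 0
1939 T = 63073
T = 63073/1939 ≈ 32.53 °C

T_f ≈ 32.5 °C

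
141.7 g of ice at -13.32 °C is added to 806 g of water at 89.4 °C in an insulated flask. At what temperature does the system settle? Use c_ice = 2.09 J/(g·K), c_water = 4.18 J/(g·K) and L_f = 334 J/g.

T_f ≈ 63.1 °C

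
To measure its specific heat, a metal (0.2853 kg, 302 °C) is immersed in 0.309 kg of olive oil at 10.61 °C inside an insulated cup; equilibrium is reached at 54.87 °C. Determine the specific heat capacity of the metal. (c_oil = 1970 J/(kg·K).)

Heat gained plus heat lost sum to zero:
0.2853·c·(54.87 − 302) + 0.309·1970·(54.87 − 10.61) = 0
-70.51 c = -26942
c = -26942/-70.51 ≈ 382.1 J/(kg·K)

c ≈ 382 J/(kg·K)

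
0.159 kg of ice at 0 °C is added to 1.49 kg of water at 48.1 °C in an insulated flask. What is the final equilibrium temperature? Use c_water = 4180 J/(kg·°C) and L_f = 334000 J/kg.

Conservation of energy gives ΣQ = 0:
melt ice: 0.159·334000 = 53106
  meltwater 0→T: 0.159·4180·T = 664.62 T
  water cools: 1.49·4180·(T − 48.1) = 6228.2(T − 48.1)
6892.8 T = 299576 − 53106 = 246470
T ≈ 35.76 °C (positive, so assuming full melt was valid).

T_f ≈ 35.8 °C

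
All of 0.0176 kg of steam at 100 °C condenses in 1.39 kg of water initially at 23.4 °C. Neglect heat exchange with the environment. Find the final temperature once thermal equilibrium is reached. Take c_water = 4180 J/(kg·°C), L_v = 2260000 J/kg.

T_f ≈ 31.1 °C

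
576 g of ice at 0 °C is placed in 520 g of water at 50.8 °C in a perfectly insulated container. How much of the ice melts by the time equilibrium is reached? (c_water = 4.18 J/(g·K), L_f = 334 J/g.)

m_melted ≈ 331 g

Water can give up m c ΔT = 520×4.18×50.8 = 110419 J before reaching 0 °C.
Melting all 576 g of ice would need 576×334 = 192384 J.
Since 110419 < 192384 J, not all the ice melts; equilibrium is at 0 °C.
m_melt = 110419 / L_f = 330.6 g.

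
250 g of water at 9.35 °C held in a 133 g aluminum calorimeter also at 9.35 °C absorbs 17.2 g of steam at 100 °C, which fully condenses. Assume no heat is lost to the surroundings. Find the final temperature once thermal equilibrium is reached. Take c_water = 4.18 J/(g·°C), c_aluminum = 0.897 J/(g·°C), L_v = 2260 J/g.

T_f ≈ 46.1 °C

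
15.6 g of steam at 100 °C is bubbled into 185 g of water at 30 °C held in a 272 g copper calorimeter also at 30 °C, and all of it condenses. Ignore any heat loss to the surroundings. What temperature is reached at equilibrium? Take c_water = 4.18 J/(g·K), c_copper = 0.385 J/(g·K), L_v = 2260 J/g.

T_f ≈ 72.2 °C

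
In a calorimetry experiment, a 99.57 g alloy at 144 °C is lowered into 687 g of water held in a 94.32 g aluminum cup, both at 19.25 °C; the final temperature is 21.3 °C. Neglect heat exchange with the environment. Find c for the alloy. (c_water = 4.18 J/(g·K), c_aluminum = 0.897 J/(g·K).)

Energy conservation, ΣQ = 0:
99.57×c×(21.3 − 144) + 687×4.18×(21.3 − 19.25) + 94.32×0.897×(21.3 − 19.25) = 0
-12217 c = -6060.3
c = -6060.3/-12217 ≈ 0.496 J/(g·K)

c ≈ 0.496 J/(g·K)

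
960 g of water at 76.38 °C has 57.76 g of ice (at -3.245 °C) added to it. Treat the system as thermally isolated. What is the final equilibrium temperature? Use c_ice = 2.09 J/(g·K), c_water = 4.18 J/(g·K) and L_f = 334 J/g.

Energy balance with sensible and latent terms:
warm ice to 0 °C: 57.76×2.09×(0 − (-3.245)) = 391.73
  latent heat to melt: 57.76×334 = 19292
  meltwater 0→T: 57.76×4.18×T = 241.44 T
  water: 4012.8(T − 76.38)
4254.2 T = 306498 − 19684 = 286814
T ≈ 67.42 °C (positive, so assuming full melt was valid).

T_f ≈ 67.4 °C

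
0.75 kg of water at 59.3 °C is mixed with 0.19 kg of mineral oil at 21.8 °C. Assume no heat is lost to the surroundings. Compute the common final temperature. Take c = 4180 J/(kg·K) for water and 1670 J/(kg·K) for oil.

T_f ≈ 55.9 °C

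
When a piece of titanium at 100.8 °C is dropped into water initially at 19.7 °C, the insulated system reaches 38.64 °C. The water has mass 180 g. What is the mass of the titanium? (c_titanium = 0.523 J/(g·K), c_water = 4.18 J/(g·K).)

|Q_titanium| = |Q_water|:
m·0.523·(100.8 − 38.64) = 180·4.18·(38.64 − 19.7)
32.51 m = 14250  ⇒  m ≈ 438.3 g

m ≈ 438 g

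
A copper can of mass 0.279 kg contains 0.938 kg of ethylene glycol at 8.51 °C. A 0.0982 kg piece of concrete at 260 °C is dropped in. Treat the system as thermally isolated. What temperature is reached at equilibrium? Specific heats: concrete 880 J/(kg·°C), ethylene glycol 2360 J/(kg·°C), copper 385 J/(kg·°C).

T_f ≈ 17.5 °C

Taking heat into each body as positive, Σ m c ΔT = 0:
0.0982·880·(T − 260) + 0.938·2360·(T − 8.51) + 0.279·385·(T − 8.51) = 0
(86.42 + 2213.7 + 107.42) T = 86.42·260 + 2213.7·8.51 + 107.42·8.51
T = 42221 / 2407.5 = 17.5 °C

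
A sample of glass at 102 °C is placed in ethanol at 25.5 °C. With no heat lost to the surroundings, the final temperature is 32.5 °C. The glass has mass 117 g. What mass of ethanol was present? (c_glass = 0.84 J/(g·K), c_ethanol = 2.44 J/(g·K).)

m ≈ 400 g

Energy conservation, ΣQ = 0:
117·0.84·(32.5 − 102) + m·2.44·(32.5 − 25.5) = 0
17.08 m = 6830.5
m = 6830.5/17.08 ≈ 399.9 g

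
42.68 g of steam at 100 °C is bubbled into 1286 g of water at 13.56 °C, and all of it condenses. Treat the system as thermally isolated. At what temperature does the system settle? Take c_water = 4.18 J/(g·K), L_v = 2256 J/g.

T_f ≈ 33.7 °C

Sum of m c ΔT and latent-heat terms is zero:
latent heat released on condensation: 42.68×2256 = 96286
  condensed water 100 °C→T: 178.4(T − 100)
  water warms: 1286×4.18×(T − 13.56) = 5375.5(T − 13.56)
5553.9 T = 96286 + 17840 + 72892 = 187018
T ≈ 33.67 °C — below 100 °C, confirming all the steam condensed.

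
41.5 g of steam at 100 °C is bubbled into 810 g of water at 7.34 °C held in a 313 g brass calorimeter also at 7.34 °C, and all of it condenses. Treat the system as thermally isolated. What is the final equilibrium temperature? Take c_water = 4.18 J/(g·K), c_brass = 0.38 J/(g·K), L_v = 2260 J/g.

T_f ≈ 37.2 °C

Net heat exchanged in the isolated system is zero:
latent heat released on condensation: 41.5·2260 = 93790; condensate cools 100→T: 41.5·4.18·(T − 100) = 173.47(T − 100); water warms: 810·4.18·(T − 7.34) = 3385.8(T − 7.34); brass cup: 313·0.38·(T − 7.34) = 118.94(T − 7.34)
3678.2 T = 93790 + 17347 + 25725 = 136862
T ≈ 37.21 °C (< 100 °C, so full condensation is consistent).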